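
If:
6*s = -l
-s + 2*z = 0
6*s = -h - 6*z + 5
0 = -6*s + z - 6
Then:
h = 163/11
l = 72/11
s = -12/11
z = -6/11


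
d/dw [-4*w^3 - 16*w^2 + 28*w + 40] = -12*w^2 - 32*w + 28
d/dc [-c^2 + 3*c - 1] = 3 - 2*c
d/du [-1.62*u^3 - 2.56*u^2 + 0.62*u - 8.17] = -4.86*u^2 - 5.12*u + 0.62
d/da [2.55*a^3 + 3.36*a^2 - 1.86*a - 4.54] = 7.65*a^2 + 6.72*a - 1.86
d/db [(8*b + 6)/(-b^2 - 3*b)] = 2*(4*b^2 + 6*b + 9)/(b^2*(b^2 + 6*b + 9))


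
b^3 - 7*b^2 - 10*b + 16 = (b - 8)*(b - 1)*(b + 2)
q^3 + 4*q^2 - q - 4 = (q - 1)*(q + 1)*(q + 4)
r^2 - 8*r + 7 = (r - 7)*(r - 1)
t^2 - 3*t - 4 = (t - 4)*(t + 1)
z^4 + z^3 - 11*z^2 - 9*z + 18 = (z - 3)*(z - 1)*(z + 2)*(z + 3)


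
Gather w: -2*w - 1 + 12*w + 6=10*w + 5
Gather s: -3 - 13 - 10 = -26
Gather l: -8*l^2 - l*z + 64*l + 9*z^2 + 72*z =-8*l^2 + l*(64 - z) + 9*z^2 + 72*z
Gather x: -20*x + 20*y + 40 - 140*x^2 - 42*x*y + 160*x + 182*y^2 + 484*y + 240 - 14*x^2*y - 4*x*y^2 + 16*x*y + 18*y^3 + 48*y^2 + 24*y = x^2*(-14*y - 140) + x*(-4*y^2 - 26*y + 140) + 18*y^3 + 230*y^2 + 528*y + 280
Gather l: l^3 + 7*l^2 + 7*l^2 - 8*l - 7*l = l^3 + 14*l^2 - 15*l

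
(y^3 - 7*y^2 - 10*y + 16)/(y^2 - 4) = (y^2 - 9*y + 8)/(y - 2)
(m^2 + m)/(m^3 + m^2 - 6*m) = (m + 1)/(m^2 + m - 6)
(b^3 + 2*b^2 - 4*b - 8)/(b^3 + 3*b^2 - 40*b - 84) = (b^2 - 4)/(b^2 + b - 42)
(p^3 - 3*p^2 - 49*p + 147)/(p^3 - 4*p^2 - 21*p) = (p^2 + 4*p - 21)/(p*(p + 3))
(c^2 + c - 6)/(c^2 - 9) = (c - 2)/(c - 3)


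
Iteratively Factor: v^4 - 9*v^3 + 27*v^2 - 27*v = (v - 3)*(v^3 - 6*v^2 + 9*v) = (v - 3)^2*(v^2 - 3*v) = (v - 3)^3*(v)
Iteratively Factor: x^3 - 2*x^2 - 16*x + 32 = (x - 4)*(x^2 + 2*x - 8) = (x - 4)*(x + 4)*(x - 2)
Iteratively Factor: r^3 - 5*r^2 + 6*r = (r - 2)*(r^2 - 3*r) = r*(r - 2)*(r - 3)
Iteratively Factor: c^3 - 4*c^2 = (c - 4)*(c^2) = c*(c - 4)*(c)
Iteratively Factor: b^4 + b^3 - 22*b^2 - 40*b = (b + 4)*(b^3 - 3*b^2 - 10*b) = b*(b + 4)*(b^2 - 3*b - 10) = b*(b + 2)*(b + 4)*(b - 5)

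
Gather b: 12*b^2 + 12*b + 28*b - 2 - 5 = 12*b^2 + 40*b - 7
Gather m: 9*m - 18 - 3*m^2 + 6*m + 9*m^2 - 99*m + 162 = 6*m^2 - 84*m + 144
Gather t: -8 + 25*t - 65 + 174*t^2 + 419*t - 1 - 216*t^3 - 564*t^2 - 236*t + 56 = -216*t^3 - 390*t^2 + 208*t - 18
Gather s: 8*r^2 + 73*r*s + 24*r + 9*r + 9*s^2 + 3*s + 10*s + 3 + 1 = 8*r^2 + 33*r + 9*s^2 + s*(73*r + 13) + 4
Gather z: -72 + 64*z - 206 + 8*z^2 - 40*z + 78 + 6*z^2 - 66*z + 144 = 14*z^2 - 42*z - 56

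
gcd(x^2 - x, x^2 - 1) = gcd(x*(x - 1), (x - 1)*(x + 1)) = x - 1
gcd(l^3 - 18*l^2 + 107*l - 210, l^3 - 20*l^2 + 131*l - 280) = l^2 - 12*l + 35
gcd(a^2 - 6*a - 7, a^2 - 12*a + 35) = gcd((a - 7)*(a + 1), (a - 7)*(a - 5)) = a - 7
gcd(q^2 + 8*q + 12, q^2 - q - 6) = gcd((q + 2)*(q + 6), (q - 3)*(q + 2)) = q + 2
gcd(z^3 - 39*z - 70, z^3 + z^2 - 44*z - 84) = z^2 - 5*z - 14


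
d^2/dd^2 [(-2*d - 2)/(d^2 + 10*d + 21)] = 4*(-4*(d + 1)*(d + 5)^2 + (3*d + 11)*(d^2 + 10*d + 21))/(d^2 + 10*d + 21)^3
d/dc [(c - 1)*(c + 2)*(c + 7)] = 3*c^2 + 16*c + 5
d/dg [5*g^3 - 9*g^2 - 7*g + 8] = 15*g^2 - 18*g - 7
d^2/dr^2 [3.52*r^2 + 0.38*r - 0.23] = 7.04000000000000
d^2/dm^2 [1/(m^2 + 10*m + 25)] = 6/(m^4 + 20*m^3 + 150*m^2 + 500*m + 625)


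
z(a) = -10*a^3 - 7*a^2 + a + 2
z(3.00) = -328.00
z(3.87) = -678.57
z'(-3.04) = -233.69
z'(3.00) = -311.00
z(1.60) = -55.28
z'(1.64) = -102.65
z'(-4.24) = -478.97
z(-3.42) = 316.72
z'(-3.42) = -302.01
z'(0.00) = 1.00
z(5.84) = -2222.67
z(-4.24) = 634.17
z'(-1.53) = -47.81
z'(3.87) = -502.49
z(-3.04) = 215.21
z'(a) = -30*a^2 - 14*a + 1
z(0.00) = 2.00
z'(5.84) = -1103.93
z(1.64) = -59.30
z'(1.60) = -98.20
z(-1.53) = 19.90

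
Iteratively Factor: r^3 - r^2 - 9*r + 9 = (r - 1)*(r^2 - 9) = (r - 1)*(r + 3)*(r - 3)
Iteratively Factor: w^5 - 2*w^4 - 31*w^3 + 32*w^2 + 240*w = (w - 5)*(w^4 + 3*w^3 - 16*w^2 - 48*w) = (w - 5)*(w + 4)*(w^3 - w^2 - 12*w) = (w - 5)*(w - 4)*(w + 4)*(w^2 + 3*w) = (w - 5)*(w - 4)*(w + 3)*(w + 4)*(w)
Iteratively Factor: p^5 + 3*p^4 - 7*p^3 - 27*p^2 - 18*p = (p)*(p^4 + 3*p^3 - 7*p^2 - 27*p - 18) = p*(p + 2)*(p^3 + p^2 - 9*p - 9) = p*(p + 2)*(p + 3)*(p^2 - 2*p - 3) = p*(p + 1)*(p + 2)*(p + 3)*(p - 3)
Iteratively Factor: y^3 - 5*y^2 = (y)*(y^2 - 5*y) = y^2*(y - 5)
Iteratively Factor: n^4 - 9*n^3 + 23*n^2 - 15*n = (n - 3)*(n^3 - 6*n^2 + 5*n) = (n - 5)*(n - 3)*(n^2 - n) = (n - 5)*(n - 3)*(n - 1)*(n)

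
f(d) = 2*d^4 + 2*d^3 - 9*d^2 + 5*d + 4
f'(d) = 8*d^3 + 6*d^2 - 18*d + 5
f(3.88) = 458.00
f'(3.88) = 492.77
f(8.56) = 11379.82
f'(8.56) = 5308.34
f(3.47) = 286.51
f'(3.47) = 349.04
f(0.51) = 4.61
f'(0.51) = -1.56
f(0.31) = 4.76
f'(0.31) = 0.23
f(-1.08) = -11.70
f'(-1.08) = 21.36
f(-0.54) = -1.47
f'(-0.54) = 15.21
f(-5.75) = 1483.73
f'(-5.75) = -1214.00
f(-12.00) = 36664.00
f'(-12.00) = -12739.00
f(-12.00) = 36664.00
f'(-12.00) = -12739.00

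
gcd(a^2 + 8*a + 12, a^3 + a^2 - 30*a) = a + 6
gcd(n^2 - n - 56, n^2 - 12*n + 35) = 1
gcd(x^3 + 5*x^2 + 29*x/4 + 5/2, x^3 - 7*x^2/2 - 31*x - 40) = x^2 + 9*x/2 + 5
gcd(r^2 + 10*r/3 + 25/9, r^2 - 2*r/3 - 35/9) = r + 5/3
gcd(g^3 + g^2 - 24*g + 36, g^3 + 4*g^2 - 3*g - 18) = g - 2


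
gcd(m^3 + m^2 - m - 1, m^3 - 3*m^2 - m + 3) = m^2 - 1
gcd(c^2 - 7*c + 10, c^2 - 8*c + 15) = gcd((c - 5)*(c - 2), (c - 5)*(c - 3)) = c - 5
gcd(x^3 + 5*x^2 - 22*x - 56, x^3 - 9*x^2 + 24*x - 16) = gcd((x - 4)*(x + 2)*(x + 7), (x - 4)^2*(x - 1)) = x - 4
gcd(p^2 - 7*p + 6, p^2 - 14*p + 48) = p - 6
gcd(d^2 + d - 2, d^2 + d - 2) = d^2 + d - 2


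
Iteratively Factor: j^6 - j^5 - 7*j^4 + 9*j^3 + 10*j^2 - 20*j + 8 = (j - 1)*(j^5 - 7*j^3 + 2*j^2 + 12*j - 8) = (j - 1)^2*(j^4 + j^3 - 6*j^2 - 4*j + 8) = (j - 1)^2*(j + 2)*(j^3 - j^2 - 4*j + 4) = (j - 1)^2*(j + 2)^2*(j^2 - 3*j + 2) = (j - 1)^3*(j + 2)^2*(j - 2)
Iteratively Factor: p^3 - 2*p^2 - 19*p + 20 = (p - 5)*(p^2 + 3*p - 4) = (p - 5)*(p - 1)*(p + 4)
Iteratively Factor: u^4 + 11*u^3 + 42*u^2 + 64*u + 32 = (u + 2)*(u^3 + 9*u^2 + 24*u + 16) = (u + 1)*(u + 2)*(u^2 + 8*u + 16) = (u + 1)*(u + 2)*(u + 4)*(u + 4)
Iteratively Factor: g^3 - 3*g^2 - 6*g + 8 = (g - 4)*(g^2 + g - 2) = (g - 4)*(g - 1)*(g + 2)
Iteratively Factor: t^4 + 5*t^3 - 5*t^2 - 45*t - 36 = (t + 4)*(t^3 + t^2 - 9*t - 9) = (t + 3)*(t + 4)*(t^2 - 2*t - 3) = (t - 3)*(t + 3)*(t + 4)*(t + 1)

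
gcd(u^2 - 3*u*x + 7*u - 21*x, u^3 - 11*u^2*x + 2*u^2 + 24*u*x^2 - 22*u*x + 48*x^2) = -u + 3*x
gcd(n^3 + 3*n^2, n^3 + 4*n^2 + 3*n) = n^2 + 3*n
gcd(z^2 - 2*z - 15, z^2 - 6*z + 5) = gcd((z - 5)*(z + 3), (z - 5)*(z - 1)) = z - 5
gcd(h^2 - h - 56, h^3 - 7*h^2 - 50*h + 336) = h^2 - h - 56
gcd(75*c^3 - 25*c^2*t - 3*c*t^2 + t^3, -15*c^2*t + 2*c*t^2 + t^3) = -15*c^2 + 2*c*t + t^2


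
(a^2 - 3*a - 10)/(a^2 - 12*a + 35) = (a + 2)/(a - 7)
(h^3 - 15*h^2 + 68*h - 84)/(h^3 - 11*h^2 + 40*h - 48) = (h^3 - 15*h^2 + 68*h - 84)/(h^3 - 11*h^2 + 40*h - 48)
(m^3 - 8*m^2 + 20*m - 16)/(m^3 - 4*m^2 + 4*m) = (m - 4)/m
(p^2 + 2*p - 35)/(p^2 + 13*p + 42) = (p - 5)/(p + 6)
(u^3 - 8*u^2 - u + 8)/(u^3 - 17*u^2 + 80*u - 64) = (u + 1)/(u - 8)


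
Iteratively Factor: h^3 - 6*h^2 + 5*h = (h)*(h^2 - 6*h + 5) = h*(h - 5)*(h - 1)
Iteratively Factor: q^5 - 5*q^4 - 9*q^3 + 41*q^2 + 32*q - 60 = (q - 5)*(q^4 - 9*q^2 - 4*q + 12) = (q - 5)*(q + 2)*(q^3 - 2*q^2 - 5*q + 6) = (q - 5)*(q + 2)^2*(q^2 - 4*q + 3) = (q - 5)*(q - 3)*(q + 2)^2*(q - 1)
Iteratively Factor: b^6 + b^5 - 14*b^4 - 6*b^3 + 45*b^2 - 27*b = (b - 3)*(b^5 + 4*b^4 - 2*b^3 - 12*b^2 + 9*b) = (b - 3)*(b + 3)*(b^4 + b^3 - 5*b^2 + 3*b) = (b - 3)*(b - 1)*(b + 3)*(b^3 + 2*b^2 - 3*b) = (b - 3)*(b - 1)^2*(b + 3)*(b^2 + 3*b) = (b - 3)*(b - 1)^2*(b + 3)^2*(b)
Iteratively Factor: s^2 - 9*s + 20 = (s - 4)*(s - 5)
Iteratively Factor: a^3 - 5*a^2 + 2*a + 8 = (a - 4)*(a^2 - a - 2) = (a - 4)*(a - 2)*(a + 1)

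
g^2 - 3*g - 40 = (g - 8)*(g + 5)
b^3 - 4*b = b*(b - 2)*(b + 2)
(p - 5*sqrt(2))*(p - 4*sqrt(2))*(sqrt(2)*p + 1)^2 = 2*p^4 - 16*sqrt(2)*p^3 + 45*p^2 + 71*sqrt(2)*p + 40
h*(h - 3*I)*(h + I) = h^3 - 2*I*h^2 + 3*h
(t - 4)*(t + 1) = t^2 - 3*t - 4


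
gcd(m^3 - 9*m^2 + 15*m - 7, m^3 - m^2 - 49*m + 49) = m^2 - 8*m + 7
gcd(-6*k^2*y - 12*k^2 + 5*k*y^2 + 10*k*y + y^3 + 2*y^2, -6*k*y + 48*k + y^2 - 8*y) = 1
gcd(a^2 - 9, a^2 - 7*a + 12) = a - 3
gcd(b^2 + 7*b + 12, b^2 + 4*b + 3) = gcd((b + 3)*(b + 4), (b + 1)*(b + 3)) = b + 3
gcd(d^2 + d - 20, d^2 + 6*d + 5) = d + 5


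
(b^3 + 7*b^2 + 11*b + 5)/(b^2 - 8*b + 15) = (b^3 + 7*b^2 + 11*b + 5)/(b^2 - 8*b + 15)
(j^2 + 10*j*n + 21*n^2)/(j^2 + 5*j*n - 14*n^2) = (j + 3*n)/(j - 2*n)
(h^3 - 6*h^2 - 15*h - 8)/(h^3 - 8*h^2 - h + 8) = (h + 1)/(h - 1)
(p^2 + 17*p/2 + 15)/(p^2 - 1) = (p^2 + 17*p/2 + 15)/(p^2 - 1)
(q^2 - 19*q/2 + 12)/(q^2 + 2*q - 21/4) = 2*(q - 8)/(2*q + 7)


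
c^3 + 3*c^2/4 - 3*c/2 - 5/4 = (c - 5/4)*(c + 1)^2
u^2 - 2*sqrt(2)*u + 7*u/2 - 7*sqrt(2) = (u + 7/2)*(u - 2*sqrt(2))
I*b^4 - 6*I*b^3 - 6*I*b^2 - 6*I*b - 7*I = (b - 7)*(b + 1)*(b + I)*(I*b + 1)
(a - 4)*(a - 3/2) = a^2 - 11*a/2 + 6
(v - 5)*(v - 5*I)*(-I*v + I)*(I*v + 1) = v^4 - 6*v^3 - 6*I*v^3 + 36*I*v^2 + 30*v - 30*I*v - 25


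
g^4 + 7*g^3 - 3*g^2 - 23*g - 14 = (g - 2)*(g + 1)^2*(g + 7)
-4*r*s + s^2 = s*(-4*r + s)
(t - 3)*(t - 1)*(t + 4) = t^3 - 13*t + 12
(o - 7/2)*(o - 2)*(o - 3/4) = o^3 - 25*o^2/4 + 89*o/8 - 21/4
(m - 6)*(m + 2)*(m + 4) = m^3 - 28*m - 48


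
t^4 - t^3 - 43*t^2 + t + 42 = (t - 7)*(t - 1)*(t + 1)*(t + 6)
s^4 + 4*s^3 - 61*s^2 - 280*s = s*(s - 8)*(s + 5)*(s + 7)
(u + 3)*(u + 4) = u^2 + 7*u + 12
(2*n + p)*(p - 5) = 2*n*p - 10*n + p^2 - 5*p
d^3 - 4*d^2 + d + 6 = (d - 3)*(d - 2)*(d + 1)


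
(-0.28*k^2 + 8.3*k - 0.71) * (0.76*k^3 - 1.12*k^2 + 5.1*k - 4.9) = -0.2128*k^5 + 6.6216*k^4 - 11.2636*k^3 + 44.4972*k^2 - 44.291*k + 3.479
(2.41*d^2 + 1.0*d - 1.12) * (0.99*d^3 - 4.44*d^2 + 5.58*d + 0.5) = 2.3859*d^5 - 9.7104*d^4 + 7.899*d^3 + 11.7578*d^2 - 5.7496*d - 0.56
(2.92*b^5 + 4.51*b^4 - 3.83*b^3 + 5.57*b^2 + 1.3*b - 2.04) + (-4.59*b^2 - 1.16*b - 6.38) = 2.92*b^5 + 4.51*b^4 - 3.83*b^3 + 0.98*b^2 + 0.14*b - 8.42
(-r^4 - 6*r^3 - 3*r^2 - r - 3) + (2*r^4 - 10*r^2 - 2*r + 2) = r^4 - 6*r^3 - 13*r^2 - 3*r - 1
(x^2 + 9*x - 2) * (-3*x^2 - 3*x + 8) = -3*x^4 - 30*x^3 - 13*x^2 + 78*x - 16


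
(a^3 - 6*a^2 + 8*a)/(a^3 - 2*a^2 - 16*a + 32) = a/(a + 4)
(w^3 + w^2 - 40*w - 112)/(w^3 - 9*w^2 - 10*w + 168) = (w + 4)/(w - 6)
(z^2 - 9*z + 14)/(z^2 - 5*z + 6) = (z - 7)/(z - 3)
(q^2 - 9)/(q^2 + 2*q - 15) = (q + 3)/(q + 5)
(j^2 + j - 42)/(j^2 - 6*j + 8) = (j^2 + j - 42)/(j^2 - 6*j + 8)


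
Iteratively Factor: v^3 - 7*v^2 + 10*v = (v - 2)*(v^2 - 5*v) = (v - 5)*(v - 2)*(v)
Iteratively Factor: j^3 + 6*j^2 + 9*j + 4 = (j + 4)*(j^2 + 2*j + 1) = (j + 1)*(j + 4)*(j + 1)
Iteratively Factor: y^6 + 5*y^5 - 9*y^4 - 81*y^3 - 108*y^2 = (y - 4)*(y^5 + 9*y^4 + 27*y^3 + 27*y^2) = (y - 4)*(y + 3)*(y^4 + 6*y^3 + 9*y^2) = (y - 4)*(y + 3)^2*(y^3 + 3*y^2) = y*(y - 4)*(y + 3)^2*(y^2 + 3*y) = y*(y - 4)*(y + 3)^3*(y)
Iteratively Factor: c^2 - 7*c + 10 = (c - 5)*(c - 2)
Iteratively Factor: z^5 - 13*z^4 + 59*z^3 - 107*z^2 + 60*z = (z - 5)*(z^4 - 8*z^3 + 19*z^2 - 12*z) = (z - 5)*(z - 1)*(z^3 - 7*z^2 + 12*z) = (z - 5)*(z - 3)*(z - 1)*(z^2 - 4*z) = z*(z - 5)*(z - 3)*(z - 1)*(z - 4)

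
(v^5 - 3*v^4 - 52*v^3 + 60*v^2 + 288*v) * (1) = v^5 - 3*v^4 - 52*v^3 + 60*v^2 + 288*v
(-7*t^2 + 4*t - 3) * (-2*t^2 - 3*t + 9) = 14*t^4 + 13*t^3 - 69*t^2 + 45*t - 27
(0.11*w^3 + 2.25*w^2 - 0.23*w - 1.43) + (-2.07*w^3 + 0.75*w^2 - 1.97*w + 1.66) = -1.96*w^3 + 3.0*w^2 - 2.2*w + 0.23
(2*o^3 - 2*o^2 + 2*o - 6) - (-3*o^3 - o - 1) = 5*o^3 - 2*o^2 + 3*o - 5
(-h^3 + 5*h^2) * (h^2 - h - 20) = -h^5 + 6*h^4 + 15*h^3 - 100*h^2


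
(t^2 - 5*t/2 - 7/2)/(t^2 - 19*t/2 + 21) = (t + 1)/(t - 6)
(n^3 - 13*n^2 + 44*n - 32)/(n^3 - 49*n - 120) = (n^2 - 5*n + 4)/(n^2 + 8*n + 15)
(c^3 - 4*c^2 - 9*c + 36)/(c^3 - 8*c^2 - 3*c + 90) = (c^2 - 7*c + 12)/(c^2 - 11*c + 30)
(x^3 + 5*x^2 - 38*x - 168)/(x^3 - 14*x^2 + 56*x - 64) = (x^3 + 5*x^2 - 38*x - 168)/(x^3 - 14*x^2 + 56*x - 64)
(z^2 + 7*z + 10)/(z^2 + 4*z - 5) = (z + 2)/(z - 1)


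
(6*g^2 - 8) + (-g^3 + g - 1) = -g^3 + 6*g^2 + g - 9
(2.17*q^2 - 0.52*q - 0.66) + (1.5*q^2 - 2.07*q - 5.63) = 3.67*q^2 - 2.59*q - 6.29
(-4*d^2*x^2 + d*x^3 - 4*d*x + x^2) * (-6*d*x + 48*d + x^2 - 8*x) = 24*d^3*x^3 - 192*d^3*x^2 - 10*d^2*x^4 + 80*d^2*x^3 + 24*d^2*x^2 - 192*d^2*x + d*x^5 - 8*d*x^4 - 10*d*x^3 + 80*d*x^2 + x^4 - 8*x^3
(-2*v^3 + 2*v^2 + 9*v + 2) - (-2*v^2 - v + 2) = -2*v^3 + 4*v^2 + 10*v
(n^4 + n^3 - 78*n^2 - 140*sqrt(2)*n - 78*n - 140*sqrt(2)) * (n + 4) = n^5 + 5*n^4 - 74*n^3 - 390*n^2 - 140*sqrt(2)*n^2 - 700*sqrt(2)*n - 312*n - 560*sqrt(2)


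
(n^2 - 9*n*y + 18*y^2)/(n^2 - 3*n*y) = (n - 6*y)/n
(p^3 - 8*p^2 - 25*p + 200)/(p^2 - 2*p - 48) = (p^2 - 25)/(p + 6)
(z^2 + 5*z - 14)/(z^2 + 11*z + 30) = (z^2 + 5*z - 14)/(z^2 + 11*z + 30)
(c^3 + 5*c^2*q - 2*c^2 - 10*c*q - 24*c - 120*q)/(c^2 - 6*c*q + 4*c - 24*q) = (-c^2 - 5*c*q + 6*c + 30*q)/(-c + 6*q)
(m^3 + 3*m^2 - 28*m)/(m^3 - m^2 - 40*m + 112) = m/(m - 4)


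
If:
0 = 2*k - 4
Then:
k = 2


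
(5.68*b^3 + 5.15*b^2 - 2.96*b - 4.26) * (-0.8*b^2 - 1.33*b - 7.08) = -4.544*b^5 - 11.6744*b^4 - 44.6959*b^3 - 29.1172*b^2 + 26.6226*b + 30.1608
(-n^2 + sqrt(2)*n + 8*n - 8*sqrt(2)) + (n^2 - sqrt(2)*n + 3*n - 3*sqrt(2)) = 11*n - 11*sqrt(2)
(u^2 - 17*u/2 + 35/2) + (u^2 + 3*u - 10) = 2*u^2 - 11*u/2 + 15/2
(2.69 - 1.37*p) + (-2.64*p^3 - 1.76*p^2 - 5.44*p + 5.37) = -2.64*p^3 - 1.76*p^2 - 6.81*p + 8.06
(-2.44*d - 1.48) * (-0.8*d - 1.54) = 1.952*d^2 + 4.9416*d + 2.2792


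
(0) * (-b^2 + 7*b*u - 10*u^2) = 0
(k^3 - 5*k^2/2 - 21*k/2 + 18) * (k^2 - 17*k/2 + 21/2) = k^5 - 11*k^4 + 85*k^3/4 + 81*k^2 - 1053*k/4 + 189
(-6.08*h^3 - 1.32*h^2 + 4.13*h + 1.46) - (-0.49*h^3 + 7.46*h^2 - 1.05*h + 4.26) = -5.59*h^3 - 8.78*h^2 + 5.18*h - 2.8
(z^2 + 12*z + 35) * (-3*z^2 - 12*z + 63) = -3*z^4 - 48*z^3 - 186*z^2 + 336*z + 2205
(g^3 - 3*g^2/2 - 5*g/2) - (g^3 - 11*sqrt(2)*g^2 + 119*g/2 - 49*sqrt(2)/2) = -3*g^2/2 + 11*sqrt(2)*g^2 - 62*g + 49*sqrt(2)/2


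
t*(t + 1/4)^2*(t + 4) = t^4 + 9*t^3/2 + 33*t^2/16 + t/4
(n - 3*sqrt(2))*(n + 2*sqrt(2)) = n^2 - sqrt(2)*n - 12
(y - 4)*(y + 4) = y^2 - 16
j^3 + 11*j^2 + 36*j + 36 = (j + 2)*(j + 3)*(j + 6)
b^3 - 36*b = b*(b - 6)*(b + 6)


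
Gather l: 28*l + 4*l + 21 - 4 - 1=32*l + 16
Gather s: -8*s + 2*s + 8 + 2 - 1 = 9 - 6*s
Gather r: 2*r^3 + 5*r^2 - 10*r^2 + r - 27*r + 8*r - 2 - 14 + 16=2*r^3 - 5*r^2 - 18*r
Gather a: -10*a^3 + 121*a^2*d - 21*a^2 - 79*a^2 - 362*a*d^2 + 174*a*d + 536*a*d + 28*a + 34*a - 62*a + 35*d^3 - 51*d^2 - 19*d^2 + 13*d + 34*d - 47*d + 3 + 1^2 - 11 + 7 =-10*a^3 + a^2*(121*d - 100) + a*(-362*d^2 + 710*d) + 35*d^3 - 70*d^2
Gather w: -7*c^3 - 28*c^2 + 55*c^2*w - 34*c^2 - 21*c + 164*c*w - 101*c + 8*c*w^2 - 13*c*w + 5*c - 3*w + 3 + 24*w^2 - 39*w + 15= -7*c^3 - 62*c^2 - 117*c + w^2*(8*c + 24) + w*(55*c^2 + 151*c - 42) + 18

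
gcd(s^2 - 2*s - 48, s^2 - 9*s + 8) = s - 8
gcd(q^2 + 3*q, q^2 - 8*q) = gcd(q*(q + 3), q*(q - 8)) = q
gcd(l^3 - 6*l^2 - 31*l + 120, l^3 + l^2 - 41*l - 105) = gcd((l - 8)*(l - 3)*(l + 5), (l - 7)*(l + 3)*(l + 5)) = l + 5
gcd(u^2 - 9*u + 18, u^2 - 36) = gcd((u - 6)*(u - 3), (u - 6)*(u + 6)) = u - 6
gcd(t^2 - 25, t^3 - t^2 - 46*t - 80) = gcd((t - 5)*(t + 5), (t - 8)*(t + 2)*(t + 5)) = t + 5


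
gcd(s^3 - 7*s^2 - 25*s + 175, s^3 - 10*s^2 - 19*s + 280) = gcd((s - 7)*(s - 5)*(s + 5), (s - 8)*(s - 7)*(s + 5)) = s^2 - 2*s - 35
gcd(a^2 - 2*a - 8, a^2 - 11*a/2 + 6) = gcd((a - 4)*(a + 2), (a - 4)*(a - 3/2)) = a - 4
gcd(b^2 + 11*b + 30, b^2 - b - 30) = b + 5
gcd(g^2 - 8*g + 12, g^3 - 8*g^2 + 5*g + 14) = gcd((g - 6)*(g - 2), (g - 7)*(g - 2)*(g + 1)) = g - 2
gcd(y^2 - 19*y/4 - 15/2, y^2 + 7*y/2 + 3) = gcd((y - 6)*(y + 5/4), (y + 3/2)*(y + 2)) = 1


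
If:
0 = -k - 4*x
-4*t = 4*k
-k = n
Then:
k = -4*x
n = 4*x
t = 4*x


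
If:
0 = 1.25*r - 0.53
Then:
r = 0.42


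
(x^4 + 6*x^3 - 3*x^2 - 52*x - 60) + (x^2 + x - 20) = x^4 + 6*x^3 - 2*x^2 - 51*x - 80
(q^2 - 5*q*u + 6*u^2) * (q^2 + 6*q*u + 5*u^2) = q^4 + q^3*u - 19*q^2*u^2 + 11*q*u^3 + 30*u^4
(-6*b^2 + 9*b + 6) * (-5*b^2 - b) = 30*b^4 - 39*b^3 - 39*b^2 - 6*b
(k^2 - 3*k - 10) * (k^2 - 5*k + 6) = k^4 - 8*k^3 + 11*k^2 + 32*k - 60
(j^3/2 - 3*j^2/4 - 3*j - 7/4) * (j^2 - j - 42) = j^5/2 - 5*j^4/4 - 93*j^3/4 + 131*j^2/4 + 511*j/4 + 147/2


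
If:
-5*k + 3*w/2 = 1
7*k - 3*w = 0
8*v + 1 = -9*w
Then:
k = -2/3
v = 13/8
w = -14/9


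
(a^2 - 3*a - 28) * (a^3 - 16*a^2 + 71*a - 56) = a^5 - 19*a^4 + 91*a^3 + 179*a^2 - 1820*a + 1568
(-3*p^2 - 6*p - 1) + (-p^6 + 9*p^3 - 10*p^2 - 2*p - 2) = -p^6 + 9*p^3 - 13*p^2 - 8*p - 3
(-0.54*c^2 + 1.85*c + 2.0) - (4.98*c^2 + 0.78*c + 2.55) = -5.52*c^2 + 1.07*c - 0.55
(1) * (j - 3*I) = j - 3*I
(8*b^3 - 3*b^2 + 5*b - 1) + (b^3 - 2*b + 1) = 9*b^3 - 3*b^2 + 3*b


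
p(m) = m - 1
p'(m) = 1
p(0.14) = -0.86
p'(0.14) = 1.00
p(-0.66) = -1.66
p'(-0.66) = 1.00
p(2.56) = 1.56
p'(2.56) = 1.00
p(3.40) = 2.40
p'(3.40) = 1.00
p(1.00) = 0.00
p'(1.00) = 1.00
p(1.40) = 0.40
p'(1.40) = 1.00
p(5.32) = 4.32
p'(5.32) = 1.00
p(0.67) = -0.33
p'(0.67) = 1.00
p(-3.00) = -4.00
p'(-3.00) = 1.00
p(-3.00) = -4.00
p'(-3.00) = 1.00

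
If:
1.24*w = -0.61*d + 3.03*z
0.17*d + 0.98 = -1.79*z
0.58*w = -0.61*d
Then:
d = 4.08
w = -4.29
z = -0.94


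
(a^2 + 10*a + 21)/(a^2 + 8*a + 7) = (a + 3)/(a + 1)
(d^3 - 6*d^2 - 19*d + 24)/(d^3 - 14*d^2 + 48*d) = (d^2 + 2*d - 3)/(d*(d - 6))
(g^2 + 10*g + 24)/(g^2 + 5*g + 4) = (g + 6)/(g + 1)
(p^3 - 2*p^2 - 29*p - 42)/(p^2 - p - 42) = (p^2 + 5*p + 6)/(p + 6)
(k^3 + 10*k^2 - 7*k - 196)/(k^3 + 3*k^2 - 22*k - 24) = (k^2 + 14*k + 49)/(k^2 + 7*k + 6)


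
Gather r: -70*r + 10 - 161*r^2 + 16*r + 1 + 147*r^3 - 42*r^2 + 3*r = 147*r^3 - 203*r^2 - 51*r + 11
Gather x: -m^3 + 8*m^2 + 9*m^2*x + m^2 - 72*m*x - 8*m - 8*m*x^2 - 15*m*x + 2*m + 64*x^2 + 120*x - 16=-m^3 + 9*m^2 - 6*m + x^2*(64 - 8*m) + x*(9*m^2 - 87*m + 120) - 16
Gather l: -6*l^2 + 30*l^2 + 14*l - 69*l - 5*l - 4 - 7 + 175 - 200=24*l^2 - 60*l - 36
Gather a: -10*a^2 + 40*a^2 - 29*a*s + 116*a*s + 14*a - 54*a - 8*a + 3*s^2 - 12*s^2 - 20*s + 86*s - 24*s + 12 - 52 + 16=30*a^2 + a*(87*s - 48) - 9*s^2 + 42*s - 24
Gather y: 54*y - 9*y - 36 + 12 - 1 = 45*y - 25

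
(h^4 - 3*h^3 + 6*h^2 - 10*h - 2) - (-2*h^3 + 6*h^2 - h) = h^4 - h^3 - 9*h - 2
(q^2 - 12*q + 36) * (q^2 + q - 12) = q^4 - 11*q^3 + 12*q^2 + 180*q - 432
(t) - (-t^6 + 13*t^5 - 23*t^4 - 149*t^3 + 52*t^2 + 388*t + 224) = t^6 - 13*t^5 + 23*t^4 + 149*t^3 - 52*t^2 - 387*t - 224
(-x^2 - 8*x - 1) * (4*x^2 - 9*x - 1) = -4*x^4 - 23*x^3 + 69*x^2 + 17*x + 1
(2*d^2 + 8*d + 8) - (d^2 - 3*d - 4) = d^2 + 11*d + 12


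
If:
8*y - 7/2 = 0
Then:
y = 7/16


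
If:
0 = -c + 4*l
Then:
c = 4*l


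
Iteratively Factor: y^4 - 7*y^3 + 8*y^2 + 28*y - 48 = (y - 4)*(y^3 - 3*y^2 - 4*y + 12) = (y - 4)*(y - 2)*(y^2 - y - 6) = (y - 4)*(y - 3)*(y - 2)*(y + 2)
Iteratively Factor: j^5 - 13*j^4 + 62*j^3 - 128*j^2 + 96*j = (j)*(j^4 - 13*j^3 + 62*j^2 - 128*j + 96) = j*(j - 4)*(j^3 - 9*j^2 + 26*j - 24) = j*(j - 4)*(j - 2)*(j^2 - 7*j + 12) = j*(j - 4)*(j - 3)*(j - 2)*(j - 4)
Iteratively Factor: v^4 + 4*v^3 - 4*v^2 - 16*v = (v - 2)*(v^3 + 6*v^2 + 8*v) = v*(v - 2)*(v^2 + 6*v + 8) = v*(v - 2)*(v + 4)*(v + 2)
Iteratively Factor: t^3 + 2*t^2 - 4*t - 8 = (t - 2)*(t^2 + 4*t + 4) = (t - 2)*(t + 2)*(t + 2)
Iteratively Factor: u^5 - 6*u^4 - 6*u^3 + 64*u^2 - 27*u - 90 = (u + 1)*(u^4 - 7*u^3 + u^2 + 63*u - 90) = (u - 5)*(u + 1)*(u^3 - 2*u^2 - 9*u + 18) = (u - 5)*(u - 3)*(u + 1)*(u^2 + u - 6) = (u - 5)*(u - 3)*(u + 1)*(u + 3)*(u - 2)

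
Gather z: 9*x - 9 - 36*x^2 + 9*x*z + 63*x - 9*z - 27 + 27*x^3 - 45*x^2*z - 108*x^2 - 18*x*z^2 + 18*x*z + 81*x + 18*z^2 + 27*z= 27*x^3 - 144*x^2 + 153*x + z^2*(18 - 18*x) + z*(-45*x^2 + 27*x + 18) - 36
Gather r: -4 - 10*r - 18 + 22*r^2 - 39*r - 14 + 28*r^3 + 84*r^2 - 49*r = 28*r^3 + 106*r^2 - 98*r - 36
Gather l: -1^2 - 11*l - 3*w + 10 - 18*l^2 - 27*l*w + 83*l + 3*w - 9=-18*l^2 + l*(72 - 27*w)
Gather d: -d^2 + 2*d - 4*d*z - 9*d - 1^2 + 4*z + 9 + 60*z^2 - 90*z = -d^2 + d*(-4*z - 7) + 60*z^2 - 86*z + 8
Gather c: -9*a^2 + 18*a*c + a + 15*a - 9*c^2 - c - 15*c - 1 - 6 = -9*a^2 + 16*a - 9*c^2 + c*(18*a - 16) - 7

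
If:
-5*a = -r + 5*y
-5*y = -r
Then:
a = 0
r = 5*y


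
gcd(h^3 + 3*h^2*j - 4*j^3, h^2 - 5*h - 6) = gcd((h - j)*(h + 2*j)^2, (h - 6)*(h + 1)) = 1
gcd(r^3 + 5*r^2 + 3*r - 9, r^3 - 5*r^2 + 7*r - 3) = r - 1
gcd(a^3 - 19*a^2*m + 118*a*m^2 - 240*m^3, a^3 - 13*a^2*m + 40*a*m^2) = a^2 - 13*a*m + 40*m^2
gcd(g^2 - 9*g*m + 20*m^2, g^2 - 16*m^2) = g - 4*m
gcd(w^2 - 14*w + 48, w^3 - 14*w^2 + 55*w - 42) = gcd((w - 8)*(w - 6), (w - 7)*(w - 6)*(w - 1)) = w - 6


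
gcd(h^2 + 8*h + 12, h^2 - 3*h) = 1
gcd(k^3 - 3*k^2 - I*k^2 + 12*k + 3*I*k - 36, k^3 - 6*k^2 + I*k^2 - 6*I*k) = 1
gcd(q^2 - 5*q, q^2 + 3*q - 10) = 1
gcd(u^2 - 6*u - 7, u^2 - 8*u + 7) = u - 7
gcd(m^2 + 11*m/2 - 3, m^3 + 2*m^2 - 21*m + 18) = m + 6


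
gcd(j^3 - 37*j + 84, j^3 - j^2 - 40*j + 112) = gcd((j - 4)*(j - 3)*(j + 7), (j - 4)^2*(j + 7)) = j^2 + 3*j - 28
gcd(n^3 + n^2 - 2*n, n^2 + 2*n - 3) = n - 1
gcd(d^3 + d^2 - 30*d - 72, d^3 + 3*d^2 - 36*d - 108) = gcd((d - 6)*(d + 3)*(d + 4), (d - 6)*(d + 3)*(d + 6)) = d^2 - 3*d - 18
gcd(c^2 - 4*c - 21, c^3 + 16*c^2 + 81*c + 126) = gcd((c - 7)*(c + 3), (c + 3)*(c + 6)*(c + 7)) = c + 3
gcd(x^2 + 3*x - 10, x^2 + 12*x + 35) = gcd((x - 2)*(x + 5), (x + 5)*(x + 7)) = x + 5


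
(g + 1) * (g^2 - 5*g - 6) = g^3 - 4*g^2 - 11*g - 6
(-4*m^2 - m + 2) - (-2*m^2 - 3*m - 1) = -2*m^2 + 2*m + 3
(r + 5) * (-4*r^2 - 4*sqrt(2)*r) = -4*r^3 - 20*r^2 - 4*sqrt(2)*r^2 - 20*sqrt(2)*r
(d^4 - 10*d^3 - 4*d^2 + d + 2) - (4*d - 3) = d^4 - 10*d^3 - 4*d^2 - 3*d + 5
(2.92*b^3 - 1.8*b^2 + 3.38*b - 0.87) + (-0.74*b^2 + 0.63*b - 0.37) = 2.92*b^3 - 2.54*b^2 + 4.01*b - 1.24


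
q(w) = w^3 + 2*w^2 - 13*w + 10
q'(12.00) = 467.00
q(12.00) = 1870.00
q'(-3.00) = 2.00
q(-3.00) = 40.00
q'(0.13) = -12.43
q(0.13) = 8.35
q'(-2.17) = -7.55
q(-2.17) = 37.41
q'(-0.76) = -14.31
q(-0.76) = 20.60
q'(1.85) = 4.67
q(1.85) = -0.87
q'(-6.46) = 86.35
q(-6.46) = -92.14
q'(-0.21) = -13.71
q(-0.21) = 12.81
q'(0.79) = -7.97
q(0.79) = 1.47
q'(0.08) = -12.66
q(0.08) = 8.97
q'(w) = 3*w^2 + 4*w - 13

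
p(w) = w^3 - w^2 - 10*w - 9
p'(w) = 3*w^2 - 2*w - 10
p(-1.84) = -0.22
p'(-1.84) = 3.84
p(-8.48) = -605.91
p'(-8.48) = 222.69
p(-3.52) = -29.80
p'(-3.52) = 34.21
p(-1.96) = -0.77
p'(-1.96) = 5.44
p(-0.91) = -1.48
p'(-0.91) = -5.70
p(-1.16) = -0.31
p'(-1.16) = -3.64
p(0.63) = -15.45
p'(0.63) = -10.07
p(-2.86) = -11.97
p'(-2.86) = 20.26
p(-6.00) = -201.00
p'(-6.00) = 110.00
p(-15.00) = -3459.00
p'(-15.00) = 695.00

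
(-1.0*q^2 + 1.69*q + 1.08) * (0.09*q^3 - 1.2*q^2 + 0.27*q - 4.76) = -0.09*q^5 + 1.3521*q^4 - 2.2008*q^3 + 3.9203*q^2 - 7.7528*q - 5.1408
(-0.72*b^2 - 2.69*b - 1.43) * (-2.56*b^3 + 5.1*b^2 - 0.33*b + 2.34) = 1.8432*b^5 + 3.2144*b^4 - 9.8206*b^3 - 8.0901*b^2 - 5.8227*b - 3.3462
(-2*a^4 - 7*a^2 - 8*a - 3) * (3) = -6*a^4 - 21*a^2 - 24*a - 9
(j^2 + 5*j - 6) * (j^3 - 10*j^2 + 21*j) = j^5 - 5*j^4 - 35*j^3 + 165*j^2 - 126*j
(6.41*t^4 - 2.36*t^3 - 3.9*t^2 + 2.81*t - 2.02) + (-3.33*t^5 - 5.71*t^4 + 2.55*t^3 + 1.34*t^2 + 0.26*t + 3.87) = -3.33*t^5 + 0.7*t^4 + 0.19*t^3 - 2.56*t^2 + 3.07*t + 1.85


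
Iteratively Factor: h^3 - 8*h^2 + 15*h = (h - 5)*(h^2 - 3*h) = h*(h - 5)*(h - 3)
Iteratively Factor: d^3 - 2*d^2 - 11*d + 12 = (d - 4)*(d^2 + 2*d - 3) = (d - 4)*(d + 3)*(d - 1)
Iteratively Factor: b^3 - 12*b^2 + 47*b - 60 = (b - 4)*(b^2 - 8*b + 15) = (b - 4)*(b - 3)*(b - 5)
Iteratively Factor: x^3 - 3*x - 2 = (x + 1)*(x^2 - x - 2) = (x - 2)*(x + 1)*(x + 1)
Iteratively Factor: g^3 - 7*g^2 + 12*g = (g - 4)*(g^2 - 3*g) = g*(g - 4)*(g - 3)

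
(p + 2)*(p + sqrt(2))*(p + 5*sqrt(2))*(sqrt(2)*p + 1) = sqrt(2)*p^4 + 2*sqrt(2)*p^3 + 13*p^3 + 16*sqrt(2)*p^2 + 26*p^2 + 10*p + 32*sqrt(2)*p + 20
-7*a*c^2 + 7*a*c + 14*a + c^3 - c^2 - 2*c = (-7*a + c)*(c - 2)*(c + 1)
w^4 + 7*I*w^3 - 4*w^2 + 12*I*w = w*(w - I)*(w + 2*I)*(w + 6*I)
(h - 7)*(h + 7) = h^2 - 49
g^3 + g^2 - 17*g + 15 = (g - 3)*(g - 1)*(g + 5)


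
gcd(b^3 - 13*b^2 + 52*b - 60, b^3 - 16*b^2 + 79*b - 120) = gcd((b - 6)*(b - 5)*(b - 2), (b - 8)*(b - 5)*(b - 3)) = b - 5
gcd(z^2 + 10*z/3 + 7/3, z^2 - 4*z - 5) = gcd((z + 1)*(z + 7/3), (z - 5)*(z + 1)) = z + 1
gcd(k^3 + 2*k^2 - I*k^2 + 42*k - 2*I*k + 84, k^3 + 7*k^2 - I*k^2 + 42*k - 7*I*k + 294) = k^2 - I*k + 42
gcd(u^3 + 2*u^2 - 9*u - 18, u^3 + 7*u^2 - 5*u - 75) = u - 3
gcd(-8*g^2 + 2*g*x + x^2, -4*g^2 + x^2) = -2*g + x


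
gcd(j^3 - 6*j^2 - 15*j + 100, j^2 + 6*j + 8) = j + 4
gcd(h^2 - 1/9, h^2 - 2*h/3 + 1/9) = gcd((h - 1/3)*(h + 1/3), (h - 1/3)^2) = h - 1/3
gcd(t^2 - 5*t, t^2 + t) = t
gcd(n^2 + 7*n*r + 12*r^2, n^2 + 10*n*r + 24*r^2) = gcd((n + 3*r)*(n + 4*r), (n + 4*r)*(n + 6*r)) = n + 4*r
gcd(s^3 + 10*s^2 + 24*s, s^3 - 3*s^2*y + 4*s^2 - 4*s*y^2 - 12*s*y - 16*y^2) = s + 4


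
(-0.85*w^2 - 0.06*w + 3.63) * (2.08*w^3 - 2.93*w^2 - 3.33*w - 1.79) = -1.768*w^5 + 2.3657*w^4 + 10.5567*w^3 - 8.9146*w^2 - 11.9805*w - 6.4977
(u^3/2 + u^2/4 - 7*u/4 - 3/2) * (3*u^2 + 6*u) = 3*u^5/2 + 15*u^4/4 - 15*u^3/4 - 15*u^2 - 9*u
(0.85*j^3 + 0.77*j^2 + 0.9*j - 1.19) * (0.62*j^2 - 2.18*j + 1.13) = 0.527*j^5 - 1.3756*j^4 - 0.1601*j^3 - 1.8297*j^2 + 3.6112*j - 1.3447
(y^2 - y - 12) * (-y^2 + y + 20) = -y^4 + 2*y^3 + 31*y^2 - 32*y - 240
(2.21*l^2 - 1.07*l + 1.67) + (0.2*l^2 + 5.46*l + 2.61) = 2.41*l^2 + 4.39*l + 4.28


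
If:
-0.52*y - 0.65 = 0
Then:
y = -1.25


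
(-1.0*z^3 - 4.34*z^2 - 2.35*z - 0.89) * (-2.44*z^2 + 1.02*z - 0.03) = 2.44*z^5 + 9.5696*z^4 + 1.3372*z^3 - 0.0952000000000002*z^2 - 0.8373*z + 0.0267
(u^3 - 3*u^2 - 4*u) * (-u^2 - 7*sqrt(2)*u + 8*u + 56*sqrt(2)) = -u^5 - 7*sqrt(2)*u^4 + 11*u^4 - 20*u^3 + 77*sqrt(2)*u^3 - 140*sqrt(2)*u^2 - 32*u^2 - 224*sqrt(2)*u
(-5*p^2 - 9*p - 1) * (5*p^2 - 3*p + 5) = -25*p^4 - 30*p^3 - 3*p^2 - 42*p - 5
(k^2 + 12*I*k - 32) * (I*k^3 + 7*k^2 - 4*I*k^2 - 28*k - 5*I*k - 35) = I*k^5 - 5*k^4 - 4*I*k^4 + 20*k^3 + 47*I*k^3 - 199*k^2 - 208*I*k^2 + 896*k - 260*I*k + 1120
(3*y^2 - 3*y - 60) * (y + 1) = 3*y^3 - 63*y - 60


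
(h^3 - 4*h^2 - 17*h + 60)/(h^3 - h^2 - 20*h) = (h - 3)/h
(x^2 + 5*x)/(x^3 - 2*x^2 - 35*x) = 1/(x - 7)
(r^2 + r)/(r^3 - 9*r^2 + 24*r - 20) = r*(r + 1)/(r^3 - 9*r^2 + 24*r - 20)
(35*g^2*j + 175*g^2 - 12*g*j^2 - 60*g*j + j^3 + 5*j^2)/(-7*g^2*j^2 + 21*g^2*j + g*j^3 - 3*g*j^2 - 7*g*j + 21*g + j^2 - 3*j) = (-5*g*j - 25*g + j^2 + 5*j)/(g*j^2 - 3*g*j + j - 3)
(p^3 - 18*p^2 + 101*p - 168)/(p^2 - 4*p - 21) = (p^2 - 11*p + 24)/(p + 3)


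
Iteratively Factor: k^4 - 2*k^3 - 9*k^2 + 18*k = (k - 3)*(k^3 + k^2 - 6*k) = (k - 3)*(k + 3)*(k^2 - 2*k) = k*(k - 3)*(k + 3)*(k - 2)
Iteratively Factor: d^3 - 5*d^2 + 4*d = (d - 1)*(d^2 - 4*d) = d*(d - 1)*(d - 4)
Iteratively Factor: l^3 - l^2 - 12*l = (l - 4)*(l^2 + 3*l) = (l - 4)*(l + 3)*(l)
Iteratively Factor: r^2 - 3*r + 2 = (r - 2)*(r - 1)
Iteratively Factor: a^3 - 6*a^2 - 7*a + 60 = (a + 3)*(a^2 - 9*a + 20) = (a - 4)*(a + 3)*(a - 5)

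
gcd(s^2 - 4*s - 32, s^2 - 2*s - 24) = s + 4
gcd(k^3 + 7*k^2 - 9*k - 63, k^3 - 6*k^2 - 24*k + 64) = 1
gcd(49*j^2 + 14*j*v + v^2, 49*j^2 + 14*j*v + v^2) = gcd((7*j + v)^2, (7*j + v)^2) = 49*j^2 + 14*j*v + v^2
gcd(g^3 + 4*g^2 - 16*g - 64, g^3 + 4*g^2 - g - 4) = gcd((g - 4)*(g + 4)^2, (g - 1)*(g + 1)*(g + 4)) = g + 4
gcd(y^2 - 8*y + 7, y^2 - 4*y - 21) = y - 7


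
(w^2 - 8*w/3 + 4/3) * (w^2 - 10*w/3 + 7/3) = w^4 - 6*w^3 + 113*w^2/9 - 32*w/3 + 28/9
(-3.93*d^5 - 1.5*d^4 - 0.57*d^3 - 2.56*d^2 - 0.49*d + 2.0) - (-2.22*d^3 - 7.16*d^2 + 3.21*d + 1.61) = -3.93*d^5 - 1.5*d^4 + 1.65*d^3 + 4.6*d^2 - 3.7*d + 0.39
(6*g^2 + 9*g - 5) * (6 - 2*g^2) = -12*g^4 - 18*g^3 + 46*g^2 + 54*g - 30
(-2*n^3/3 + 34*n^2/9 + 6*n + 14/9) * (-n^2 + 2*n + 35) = 2*n^5/3 - 46*n^4/9 - 196*n^3/9 + 428*n^2/3 + 1918*n/9 + 490/9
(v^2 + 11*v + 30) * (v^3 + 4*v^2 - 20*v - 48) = v^5 + 15*v^4 + 54*v^3 - 148*v^2 - 1128*v - 1440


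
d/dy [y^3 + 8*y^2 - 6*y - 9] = 3*y^2 + 16*y - 6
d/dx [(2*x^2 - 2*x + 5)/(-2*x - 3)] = 4*(-x^2 - 3*x + 4)/(4*x^2 + 12*x + 9)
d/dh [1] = 0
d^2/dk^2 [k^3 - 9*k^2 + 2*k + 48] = 6*k - 18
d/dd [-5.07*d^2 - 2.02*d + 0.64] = -10.14*d - 2.02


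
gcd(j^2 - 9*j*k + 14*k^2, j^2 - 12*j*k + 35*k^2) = j - 7*k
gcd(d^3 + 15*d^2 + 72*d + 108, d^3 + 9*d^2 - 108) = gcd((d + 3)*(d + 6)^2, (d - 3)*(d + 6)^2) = d^2 + 12*d + 36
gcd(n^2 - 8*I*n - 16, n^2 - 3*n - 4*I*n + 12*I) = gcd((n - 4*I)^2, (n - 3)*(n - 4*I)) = n - 4*I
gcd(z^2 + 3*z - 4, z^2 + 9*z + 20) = z + 4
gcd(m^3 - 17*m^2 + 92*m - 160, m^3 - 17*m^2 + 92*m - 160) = m^3 - 17*m^2 + 92*m - 160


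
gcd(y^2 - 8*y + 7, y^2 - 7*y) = y - 7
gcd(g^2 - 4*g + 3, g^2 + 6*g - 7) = g - 1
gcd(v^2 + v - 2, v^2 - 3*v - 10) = v + 2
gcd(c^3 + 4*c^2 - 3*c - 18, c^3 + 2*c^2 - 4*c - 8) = c - 2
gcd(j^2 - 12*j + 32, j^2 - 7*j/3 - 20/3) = j - 4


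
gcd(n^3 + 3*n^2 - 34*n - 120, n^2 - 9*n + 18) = n - 6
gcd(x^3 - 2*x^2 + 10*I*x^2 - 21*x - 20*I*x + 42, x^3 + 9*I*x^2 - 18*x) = x + 3*I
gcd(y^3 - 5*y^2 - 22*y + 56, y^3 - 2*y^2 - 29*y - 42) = y - 7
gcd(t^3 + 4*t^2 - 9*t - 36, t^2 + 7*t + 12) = t^2 + 7*t + 12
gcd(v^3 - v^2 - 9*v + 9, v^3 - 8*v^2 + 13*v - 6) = v - 1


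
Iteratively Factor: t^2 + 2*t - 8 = (t + 4)*(t - 2)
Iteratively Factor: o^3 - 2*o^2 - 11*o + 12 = (o - 1)*(o^2 - o - 12) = (o - 1)*(o + 3)*(o - 4)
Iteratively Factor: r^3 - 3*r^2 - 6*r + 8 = (r - 1)*(r^2 - 2*r - 8) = (r - 1)*(r + 2)*(r - 4)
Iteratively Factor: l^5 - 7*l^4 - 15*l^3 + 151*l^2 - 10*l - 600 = (l + 4)*(l^4 - 11*l^3 + 29*l^2 + 35*l - 150) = (l + 2)*(l + 4)*(l^3 - 13*l^2 + 55*l - 75) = (l - 5)*(l + 2)*(l + 4)*(l^2 - 8*l + 15) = (l - 5)^2*(l + 2)*(l + 4)*(l - 3)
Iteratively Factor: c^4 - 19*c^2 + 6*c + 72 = (c + 2)*(c^3 - 2*c^2 - 15*c + 36) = (c - 3)*(c + 2)*(c^2 + c - 12) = (c - 3)*(c + 2)*(c + 4)*(c - 3)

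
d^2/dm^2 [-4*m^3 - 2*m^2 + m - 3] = -24*m - 4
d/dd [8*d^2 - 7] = 16*d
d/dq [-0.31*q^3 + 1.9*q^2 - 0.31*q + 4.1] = -0.93*q^2 + 3.8*q - 0.31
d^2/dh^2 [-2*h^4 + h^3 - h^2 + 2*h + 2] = -24*h^2 + 6*h - 2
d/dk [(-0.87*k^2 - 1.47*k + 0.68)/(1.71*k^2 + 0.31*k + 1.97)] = (2.244*k^2 - 5.7534*k - 3.1067)/(2.9241*k^4 + 1.0602*k^3 + 6.8335*k^2 + 1.2214*k + 3.8809)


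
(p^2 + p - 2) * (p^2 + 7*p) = p^4 + 8*p^3 + 5*p^2 - 14*p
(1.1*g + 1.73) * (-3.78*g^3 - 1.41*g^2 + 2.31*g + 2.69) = -4.158*g^4 - 8.0904*g^3 + 0.101700000000001*g^2 + 6.9553*g + 4.6537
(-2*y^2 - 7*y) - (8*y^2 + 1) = -10*y^2 - 7*y - 1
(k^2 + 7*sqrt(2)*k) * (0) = 0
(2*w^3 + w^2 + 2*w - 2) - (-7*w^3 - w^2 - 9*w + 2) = 9*w^3 + 2*w^2 + 11*w - 4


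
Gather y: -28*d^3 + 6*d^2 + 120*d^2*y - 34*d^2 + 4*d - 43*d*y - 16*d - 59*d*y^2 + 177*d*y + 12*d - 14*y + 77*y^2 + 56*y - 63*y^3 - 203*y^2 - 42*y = -28*d^3 - 28*d^2 - 63*y^3 + y^2*(-59*d - 126) + y*(120*d^2 + 134*d)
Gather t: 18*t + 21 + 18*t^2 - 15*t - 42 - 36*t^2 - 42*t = -18*t^2 - 39*t - 21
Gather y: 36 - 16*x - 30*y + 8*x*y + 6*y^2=-16*x + 6*y^2 + y*(8*x - 30) + 36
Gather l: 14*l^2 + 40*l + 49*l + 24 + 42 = 14*l^2 + 89*l + 66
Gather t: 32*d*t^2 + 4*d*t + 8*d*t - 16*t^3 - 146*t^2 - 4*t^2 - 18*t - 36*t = -16*t^3 + t^2*(32*d - 150) + t*(12*d - 54)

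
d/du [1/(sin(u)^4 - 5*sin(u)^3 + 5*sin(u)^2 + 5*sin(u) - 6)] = (-4*sin(u)^3 + 15*sin(u)^2 - 10*sin(u) - 5)/((sin(u) - 3)^2*(sin(u) - 2)^2*cos(u)^3)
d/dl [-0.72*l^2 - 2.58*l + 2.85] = -1.44*l - 2.58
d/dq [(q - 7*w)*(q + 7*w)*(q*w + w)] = w*(3*q^2 + 2*q - 49*w^2)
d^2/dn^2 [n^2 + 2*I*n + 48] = 2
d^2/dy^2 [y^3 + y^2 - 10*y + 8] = 6*y + 2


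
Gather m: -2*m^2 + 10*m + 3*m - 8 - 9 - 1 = -2*m^2 + 13*m - 18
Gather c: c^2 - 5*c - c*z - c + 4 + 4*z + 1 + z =c^2 + c*(-z - 6) + 5*z + 5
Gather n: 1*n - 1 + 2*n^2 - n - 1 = 2*n^2 - 2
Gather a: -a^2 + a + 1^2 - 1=-a^2 + a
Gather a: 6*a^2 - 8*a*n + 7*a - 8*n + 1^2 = 6*a^2 + a*(7 - 8*n) - 8*n + 1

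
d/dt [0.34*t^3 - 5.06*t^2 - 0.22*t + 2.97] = 1.02*t^2 - 10.12*t - 0.22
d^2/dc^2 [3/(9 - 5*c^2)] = 90*(-5*c^2 - 3)/(5*c^2 - 9)^3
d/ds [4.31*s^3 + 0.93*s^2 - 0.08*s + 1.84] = 12.93*s^2 + 1.86*s - 0.08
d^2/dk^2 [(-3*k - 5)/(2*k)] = -5/k^3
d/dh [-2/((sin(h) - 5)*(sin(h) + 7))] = 4*(sin(h) + 1)*cos(h)/((sin(h) - 5)^2*(sin(h) + 7)^2)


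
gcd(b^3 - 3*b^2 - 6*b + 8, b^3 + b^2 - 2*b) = b^2 + b - 2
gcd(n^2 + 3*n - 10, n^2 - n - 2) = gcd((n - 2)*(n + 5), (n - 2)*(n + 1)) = n - 2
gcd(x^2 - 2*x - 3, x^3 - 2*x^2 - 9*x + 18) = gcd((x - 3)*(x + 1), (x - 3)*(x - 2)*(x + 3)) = x - 3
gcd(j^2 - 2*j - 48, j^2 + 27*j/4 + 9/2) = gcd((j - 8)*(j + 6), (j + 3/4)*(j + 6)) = j + 6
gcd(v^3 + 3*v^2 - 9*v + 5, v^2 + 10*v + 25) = v + 5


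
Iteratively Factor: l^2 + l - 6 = (l + 3)*(l - 2)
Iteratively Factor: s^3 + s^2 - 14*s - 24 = (s + 2)*(s^2 - s - 12) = (s - 4)*(s + 2)*(s + 3)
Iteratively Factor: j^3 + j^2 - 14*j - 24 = (j - 4)*(j^2 + 5*j + 6) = (j - 4)*(j + 3)*(j + 2)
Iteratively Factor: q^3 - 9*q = (q + 3)*(q^2 - 3*q) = q*(q + 3)*(q - 3)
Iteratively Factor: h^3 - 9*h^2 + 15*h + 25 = (h - 5)*(h^2 - 4*h - 5) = (h - 5)^2*(h + 1)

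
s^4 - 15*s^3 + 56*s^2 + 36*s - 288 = (s - 8)*(s - 6)*(s - 3)*(s + 2)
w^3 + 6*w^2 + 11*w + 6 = (w + 1)*(w + 2)*(w + 3)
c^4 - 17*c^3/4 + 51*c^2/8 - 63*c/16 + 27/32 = (c - 3/2)^2*(c - 3/4)*(c - 1/2)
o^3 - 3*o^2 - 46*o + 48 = (o - 8)*(o - 1)*(o + 6)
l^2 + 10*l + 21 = (l + 3)*(l + 7)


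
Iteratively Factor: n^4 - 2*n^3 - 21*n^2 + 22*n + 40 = (n + 1)*(n^3 - 3*n^2 - 18*n + 40) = (n + 1)*(n + 4)*(n^2 - 7*n + 10) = (n - 5)*(n + 1)*(n + 4)*(n - 2)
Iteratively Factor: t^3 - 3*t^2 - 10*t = (t + 2)*(t^2 - 5*t) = (t - 5)*(t + 2)*(t)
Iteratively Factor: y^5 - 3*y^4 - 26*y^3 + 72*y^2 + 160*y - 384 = (y - 4)*(y^4 + y^3 - 22*y^2 - 16*y + 96) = (y - 4)*(y + 3)*(y^3 - 2*y^2 - 16*y + 32) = (y - 4)*(y - 2)*(y + 3)*(y^2 - 16) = (y - 4)*(y - 2)*(y + 3)*(y + 4)*(y - 4)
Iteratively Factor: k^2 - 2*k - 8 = (k - 4)*(k + 2)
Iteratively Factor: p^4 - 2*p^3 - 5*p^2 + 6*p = (p + 2)*(p^3 - 4*p^2 + 3*p) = (p - 3)*(p + 2)*(p^2 - p) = (p - 3)*(p - 1)*(p + 2)*(p)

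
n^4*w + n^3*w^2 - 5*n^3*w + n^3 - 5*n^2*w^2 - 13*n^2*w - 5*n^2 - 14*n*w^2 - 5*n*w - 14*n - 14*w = (n - 7)*(n + 2)*(n + w)*(n*w + 1)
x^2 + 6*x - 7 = (x - 1)*(x + 7)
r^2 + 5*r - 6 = (r - 1)*(r + 6)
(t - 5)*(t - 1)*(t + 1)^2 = t^4 - 4*t^3 - 6*t^2 + 4*t + 5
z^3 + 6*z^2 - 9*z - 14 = (z - 2)*(z + 1)*(z + 7)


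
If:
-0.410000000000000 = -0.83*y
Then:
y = 0.49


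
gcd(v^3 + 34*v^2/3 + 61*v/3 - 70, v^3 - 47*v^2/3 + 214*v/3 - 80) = v - 5/3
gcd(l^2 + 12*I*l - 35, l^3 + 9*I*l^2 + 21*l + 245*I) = l + 7*I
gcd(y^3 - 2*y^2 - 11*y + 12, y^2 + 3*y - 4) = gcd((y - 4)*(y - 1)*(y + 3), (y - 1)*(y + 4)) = y - 1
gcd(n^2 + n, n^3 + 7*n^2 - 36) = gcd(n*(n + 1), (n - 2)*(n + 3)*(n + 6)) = 1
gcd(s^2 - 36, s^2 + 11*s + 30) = s + 6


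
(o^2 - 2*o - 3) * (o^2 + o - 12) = o^4 - o^3 - 17*o^2 + 21*o + 36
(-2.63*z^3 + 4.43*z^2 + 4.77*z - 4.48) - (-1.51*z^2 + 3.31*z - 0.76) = -2.63*z^3 + 5.94*z^2 + 1.46*z - 3.72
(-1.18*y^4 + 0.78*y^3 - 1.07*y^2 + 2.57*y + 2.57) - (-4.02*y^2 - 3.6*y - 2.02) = -1.18*y^4 + 0.78*y^3 + 2.95*y^2 + 6.17*y + 4.59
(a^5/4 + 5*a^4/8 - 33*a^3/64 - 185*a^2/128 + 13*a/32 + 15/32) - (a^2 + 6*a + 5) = a^5/4 + 5*a^4/8 - 33*a^3/64 - 313*a^2/128 - 179*a/32 - 145/32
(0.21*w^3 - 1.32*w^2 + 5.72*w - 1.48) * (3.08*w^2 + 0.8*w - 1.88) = 0.6468*w^5 - 3.8976*w^4 + 16.1668*w^3 + 2.4992*w^2 - 11.9376*w + 2.7824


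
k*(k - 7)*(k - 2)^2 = k^4 - 11*k^3 + 32*k^2 - 28*k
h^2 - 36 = (h - 6)*(h + 6)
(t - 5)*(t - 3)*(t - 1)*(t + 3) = t^4 - 6*t^3 - 4*t^2 + 54*t - 45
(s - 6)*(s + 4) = s^2 - 2*s - 24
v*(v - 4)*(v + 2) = v^3 - 2*v^2 - 8*v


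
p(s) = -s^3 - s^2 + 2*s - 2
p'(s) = -3*s^2 - 2*s + 2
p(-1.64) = -3.56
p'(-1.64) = -2.79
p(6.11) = -255.21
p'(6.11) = -122.22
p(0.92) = -1.79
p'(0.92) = -2.38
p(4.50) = -104.38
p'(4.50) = -67.75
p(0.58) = -1.37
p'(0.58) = -0.17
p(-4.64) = 67.09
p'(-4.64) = -53.31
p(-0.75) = -3.64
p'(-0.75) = 1.81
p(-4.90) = 81.84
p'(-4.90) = -60.23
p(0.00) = -2.00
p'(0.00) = 2.00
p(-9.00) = 628.00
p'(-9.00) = -223.00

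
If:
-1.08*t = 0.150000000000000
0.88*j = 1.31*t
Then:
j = -0.21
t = -0.14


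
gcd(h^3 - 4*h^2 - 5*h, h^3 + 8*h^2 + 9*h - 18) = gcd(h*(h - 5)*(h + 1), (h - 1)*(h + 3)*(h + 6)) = 1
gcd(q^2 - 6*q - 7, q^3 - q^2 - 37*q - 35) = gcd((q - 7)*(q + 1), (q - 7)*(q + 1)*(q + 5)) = q^2 - 6*q - 7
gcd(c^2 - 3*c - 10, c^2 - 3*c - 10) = c^2 - 3*c - 10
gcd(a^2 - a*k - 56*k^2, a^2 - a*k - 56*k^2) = a^2 - a*k - 56*k^2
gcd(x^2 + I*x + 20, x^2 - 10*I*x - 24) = x - 4*I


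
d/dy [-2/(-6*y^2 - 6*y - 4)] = 3*(-2*y - 1)/(3*y^2 + 3*y + 2)^2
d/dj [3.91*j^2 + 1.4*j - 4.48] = 7.82*j + 1.4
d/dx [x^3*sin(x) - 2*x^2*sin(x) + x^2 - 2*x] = x^3*cos(x) + 3*x^2*sin(x) - 2*x^2*cos(x) - 4*x*sin(x) + 2*x - 2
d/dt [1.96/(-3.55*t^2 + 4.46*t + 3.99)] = (13.916*t - 8.7416)/(-3.55*t^2 + 4.46*t + 3.99)^2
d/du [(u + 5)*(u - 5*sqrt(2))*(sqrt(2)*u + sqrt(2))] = 3*sqrt(2)*u^2 - 20*u + 12*sqrt(2)*u - 60 + 5*sqrt(2)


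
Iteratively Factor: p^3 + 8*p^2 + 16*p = (p + 4)*(p^2 + 4*p) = p*(p + 4)*(p + 4)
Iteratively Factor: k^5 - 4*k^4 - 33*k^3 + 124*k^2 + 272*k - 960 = (k - 5)*(k^4 + k^3 - 28*k^2 - 16*k + 192) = (k - 5)*(k - 3)*(k^3 + 4*k^2 - 16*k - 64) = (k - 5)*(k - 4)*(k - 3)*(k^2 + 8*k + 16) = (k - 5)*(k - 4)*(k - 3)*(k + 4)*(k + 4)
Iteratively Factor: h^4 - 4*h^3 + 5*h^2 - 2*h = (h - 1)*(h^3 - 3*h^2 + 2*h) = (h - 1)^2*(h^2 - 2*h) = (h - 2)*(h - 1)^2*(h)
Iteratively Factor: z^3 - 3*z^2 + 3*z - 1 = (z - 1)*(z^2 - 2*z + 1) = (z - 1)^2*(z - 1)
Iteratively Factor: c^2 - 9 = (c + 3)*(c - 3)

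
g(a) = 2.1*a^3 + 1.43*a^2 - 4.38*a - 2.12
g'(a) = 6.3*a^2 + 2.86*a - 4.38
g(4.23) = 163.88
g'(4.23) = 120.44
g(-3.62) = -67.14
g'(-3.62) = 67.82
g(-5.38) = -264.18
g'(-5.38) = 162.58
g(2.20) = 17.53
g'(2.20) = 32.40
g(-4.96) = -201.47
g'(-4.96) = 136.42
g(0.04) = -2.29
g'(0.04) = -4.26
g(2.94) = 50.73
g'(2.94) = 58.48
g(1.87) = 8.42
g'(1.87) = 23.00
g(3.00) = 54.31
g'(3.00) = 60.90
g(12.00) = 3780.04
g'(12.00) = 937.14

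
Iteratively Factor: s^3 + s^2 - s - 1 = (s + 1)*(s^2 - 1) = (s - 1)*(s + 1)*(s + 1)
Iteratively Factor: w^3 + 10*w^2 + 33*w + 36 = (w + 4)*(w^2 + 6*w + 9) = (w + 3)*(w + 4)*(w + 3)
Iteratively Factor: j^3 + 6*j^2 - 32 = (j + 4)*(j^2 + 2*j - 8) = (j - 2)*(j + 4)*(j + 4)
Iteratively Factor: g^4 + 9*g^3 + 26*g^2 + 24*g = (g + 2)*(g^3 + 7*g^2 + 12*g) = (g + 2)*(g + 3)*(g^2 + 4*g) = g*(g + 2)*(g + 3)*(g + 4)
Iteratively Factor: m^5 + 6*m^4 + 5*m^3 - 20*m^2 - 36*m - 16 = (m - 2)*(m^4 + 8*m^3 + 21*m^2 + 22*m + 8) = (m - 2)*(m + 1)*(m^3 + 7*m^2 + 14*m + 8) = (m - 2)*(m + 1)*(m + 2)*(m^2 + 5*m + 4) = (m - 2)*(m + 1)*(m + 2)*(m + 4)*(m + 1)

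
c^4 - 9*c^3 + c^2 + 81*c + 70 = (c - 7)*(c - 5)*(c + 1)*(c + 2)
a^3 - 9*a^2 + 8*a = a*(a - 8)*(a - 1)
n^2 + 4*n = n*(n + 4)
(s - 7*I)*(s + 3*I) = s^2 - 4*I*s + 21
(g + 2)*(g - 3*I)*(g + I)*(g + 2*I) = g^4 + 2*g^3 + 7*g^2 + 14*g + 6*I*g + 12*I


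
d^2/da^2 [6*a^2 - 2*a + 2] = 12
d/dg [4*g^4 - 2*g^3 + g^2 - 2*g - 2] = 16*g^3 - 6*g^2 + 2*g - 2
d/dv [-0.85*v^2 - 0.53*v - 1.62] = -1.7*v - 0.53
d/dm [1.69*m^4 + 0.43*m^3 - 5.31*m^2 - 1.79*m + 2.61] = 6.76*m^3 + 1.29*m^2 - 10.62*m - 1.79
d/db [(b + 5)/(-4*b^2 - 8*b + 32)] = (-b^2 - 2*b + 2*(b + 1)*(b + 5) + 8)/(4*(b^2 + 2*b - 8)^2)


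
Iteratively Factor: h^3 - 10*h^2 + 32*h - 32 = (h - 4)*(h^2 - 6*h + 8) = (h - 4)^2*(h - 2)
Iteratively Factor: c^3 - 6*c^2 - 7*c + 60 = (c - 5)*(c^2 - c - 12) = (c - 5)*(c - 4)*(c + 3)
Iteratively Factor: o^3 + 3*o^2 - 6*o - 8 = (o - 2)*(o^2 + 5*o + 4) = (o - 2)*(o + 1)*(o + 4)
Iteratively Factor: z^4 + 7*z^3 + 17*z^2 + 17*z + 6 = (z + 3)*(z^3 + 4*z^2 + 5*z + 2) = (z + 1)*(z + 3)*(z^2 + 3*z + 2) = (z + 1)*(z + 2)*(z + 3)*(z + 1)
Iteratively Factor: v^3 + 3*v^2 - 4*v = (v + 4)*(v^2 - v) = (v - 1)*(v + 4)*(v)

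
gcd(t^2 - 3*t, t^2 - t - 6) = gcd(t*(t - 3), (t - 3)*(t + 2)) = t - 3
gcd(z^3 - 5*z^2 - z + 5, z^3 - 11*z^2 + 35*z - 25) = z^2 - 6*z + 5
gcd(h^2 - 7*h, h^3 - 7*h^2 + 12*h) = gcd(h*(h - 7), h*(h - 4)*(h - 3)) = h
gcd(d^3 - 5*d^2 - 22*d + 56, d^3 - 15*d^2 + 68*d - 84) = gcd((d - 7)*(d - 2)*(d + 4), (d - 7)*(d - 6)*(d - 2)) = d^2 - 9*d + 14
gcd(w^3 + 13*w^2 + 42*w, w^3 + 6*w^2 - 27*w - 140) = w + 7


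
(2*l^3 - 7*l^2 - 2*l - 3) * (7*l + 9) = 14*l^4 - 31*l^3 - 77*l^2 - 39*l - 27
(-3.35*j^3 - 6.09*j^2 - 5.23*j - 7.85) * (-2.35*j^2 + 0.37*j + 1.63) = 7.8725*j^5 + 13.072*j^4 + 4.5767*j^3 + 6.5857*j^2 - 11.4294*j - 12.7955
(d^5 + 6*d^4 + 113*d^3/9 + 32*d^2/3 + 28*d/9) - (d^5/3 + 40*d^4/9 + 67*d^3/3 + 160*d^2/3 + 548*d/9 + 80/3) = 2*d^5/3 + 14*d^4/9 - 88*d^3/9 - 128*d^2/3 - 520*d/9 - 80/3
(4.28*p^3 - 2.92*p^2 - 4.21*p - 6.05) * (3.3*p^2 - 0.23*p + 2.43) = 14.124*p^5 - 10.6204*p^4 - 2.821*p^3 - 26.0923*p^2 - 8.8388*p - 14.7015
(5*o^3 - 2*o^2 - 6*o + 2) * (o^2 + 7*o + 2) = 5*o^5 + 33*o^4 - 10*o^3 - 44*o^2 + 2*o + 4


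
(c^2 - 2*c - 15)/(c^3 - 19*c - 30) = 1/(c + 2)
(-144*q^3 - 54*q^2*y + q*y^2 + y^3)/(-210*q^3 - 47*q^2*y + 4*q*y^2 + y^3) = (-24*q^2 - 5*q*y + y^2)/(-35*q^2 - 2*q*y + y^2)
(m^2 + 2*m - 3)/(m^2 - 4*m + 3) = (m + 3)/(m - 3)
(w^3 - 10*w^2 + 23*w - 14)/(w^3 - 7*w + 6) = (w - 7)/(w + 3)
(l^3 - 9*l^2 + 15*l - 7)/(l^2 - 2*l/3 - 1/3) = 3*(l^2 - 8*l + 7)/(3*l + 1)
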